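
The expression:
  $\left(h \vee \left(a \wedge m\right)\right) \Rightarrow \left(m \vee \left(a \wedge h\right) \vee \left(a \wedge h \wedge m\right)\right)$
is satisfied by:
  {a: True, m: True, h: False}
  {a: True, h: False, m: False}
  {m: True, h: False, a: False}
  {m: False, h: False, a: False}
  {a: True, m: True, h: True}
  {a: True, h: True, m: False}
  {m: True, h: True, a: False}


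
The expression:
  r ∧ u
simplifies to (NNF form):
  r ∧ u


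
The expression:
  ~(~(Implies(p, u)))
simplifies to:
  u | ~p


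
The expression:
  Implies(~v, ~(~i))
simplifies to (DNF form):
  i | v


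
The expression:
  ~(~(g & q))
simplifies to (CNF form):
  g & q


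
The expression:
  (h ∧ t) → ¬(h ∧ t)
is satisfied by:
  {h: False, t: False}
  {t: True, h: False}
  {h: True, t: False}


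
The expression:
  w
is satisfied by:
  {w: True}


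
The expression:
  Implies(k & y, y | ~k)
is always true.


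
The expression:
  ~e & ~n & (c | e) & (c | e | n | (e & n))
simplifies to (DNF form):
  c & ~e & ~n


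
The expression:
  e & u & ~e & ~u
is never true.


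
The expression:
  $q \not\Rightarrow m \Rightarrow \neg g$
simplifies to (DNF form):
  $m \vee \neg g \vee \neg q$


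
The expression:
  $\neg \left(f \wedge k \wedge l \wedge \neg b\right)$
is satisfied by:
  {b: True, l: False, k: False, f: False}
  {b: False, l: False, k: False, f: False}
  {f: True, b: True, l: False, k: False}
  {f: True, b: False, l: False, k: False}
  {b: True, k: True, f: False, l: False}
  {k: True, f: False, l: False, b: False}
  {f: True, k: True, b: True, l: False}
  {f: True, k: True, b: False, l: False}
  {b: True, l: True, f: False, k: False}
  {l: True, f: False, k: False, b: False}
  {b: True, f: True, l: True, k: False}
  {f: True, l: True, b: False, k: False}
  {b: True, k: True, l: True, f: False}
  {k: True, l: True, f: False, b: False}
  {f: True, k: True, l: True, b: True}


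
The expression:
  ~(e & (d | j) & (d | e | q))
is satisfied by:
  {d: False, e: False, j: False}
  {j: True, d: False, e: False}
  {d: True, j: False, e: False}
  {j: True, d: True, e: False}
  {e: True, j: False, d: False}


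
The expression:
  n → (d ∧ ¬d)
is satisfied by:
  {n: False}


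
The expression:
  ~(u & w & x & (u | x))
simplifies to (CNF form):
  ~u | ~w | ~x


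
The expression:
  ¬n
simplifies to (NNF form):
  ¬n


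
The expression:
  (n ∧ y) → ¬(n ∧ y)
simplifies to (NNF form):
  ¬n ∨ ¬y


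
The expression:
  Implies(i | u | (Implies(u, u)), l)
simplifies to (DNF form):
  l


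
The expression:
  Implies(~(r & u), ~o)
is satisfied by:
  {r: True, u: True, o: False}
  {r: True, u: False, o: False}
  {u: True, r: False, o: False}
  {r: False, u: False, o: False}
  {r: True, o: True, u: True}


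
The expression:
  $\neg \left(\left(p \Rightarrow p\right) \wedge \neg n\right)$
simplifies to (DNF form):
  $n$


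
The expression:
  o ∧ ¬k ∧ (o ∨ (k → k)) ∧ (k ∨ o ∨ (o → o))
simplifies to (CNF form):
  o ∧ ¬k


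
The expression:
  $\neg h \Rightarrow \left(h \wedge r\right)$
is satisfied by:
  {h: True}


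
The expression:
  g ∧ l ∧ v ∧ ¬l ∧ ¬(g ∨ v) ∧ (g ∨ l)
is never true.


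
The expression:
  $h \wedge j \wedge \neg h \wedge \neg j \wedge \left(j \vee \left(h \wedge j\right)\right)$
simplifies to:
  $\text{False}$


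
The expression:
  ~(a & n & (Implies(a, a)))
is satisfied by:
  {n: False, a: False}
  {a: True, n: False}
  {n: True, a: False}


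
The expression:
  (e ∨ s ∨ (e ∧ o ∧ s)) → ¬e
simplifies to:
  ¬e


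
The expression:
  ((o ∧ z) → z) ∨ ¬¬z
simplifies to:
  True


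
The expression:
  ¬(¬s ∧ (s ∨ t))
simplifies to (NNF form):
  s ∨ ¬t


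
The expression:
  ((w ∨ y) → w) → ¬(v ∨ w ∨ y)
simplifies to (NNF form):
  ¬w ∧ (y ∨ ¬v)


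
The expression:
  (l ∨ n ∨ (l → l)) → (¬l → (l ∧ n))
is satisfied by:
  {l: True}


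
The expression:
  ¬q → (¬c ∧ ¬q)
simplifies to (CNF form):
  q ∨ ¬c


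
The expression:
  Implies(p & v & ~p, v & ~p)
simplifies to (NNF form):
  True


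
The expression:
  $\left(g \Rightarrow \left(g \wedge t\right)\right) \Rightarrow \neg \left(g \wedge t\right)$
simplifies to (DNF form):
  $\neg g \vee \neg t$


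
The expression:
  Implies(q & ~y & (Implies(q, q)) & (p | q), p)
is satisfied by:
  {y: True, p: True, q: False}
  {y: True, p: False, q: False}
  {p: True, y: False, q: False}
  {y: False, p: False, q: False}
  {y: True, q: True, p: True}
  {y: True, q: True, p: False}
  {q: True, p: True, y: False}


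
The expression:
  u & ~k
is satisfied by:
  {u: True, k: False}


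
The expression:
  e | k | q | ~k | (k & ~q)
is always true.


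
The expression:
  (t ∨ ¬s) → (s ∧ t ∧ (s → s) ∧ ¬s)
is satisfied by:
  {s: True, t: False}


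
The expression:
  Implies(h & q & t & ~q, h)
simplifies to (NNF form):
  True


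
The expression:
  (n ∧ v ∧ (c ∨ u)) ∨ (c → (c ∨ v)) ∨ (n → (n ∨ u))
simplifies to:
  True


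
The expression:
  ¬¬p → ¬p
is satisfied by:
  {p: False}


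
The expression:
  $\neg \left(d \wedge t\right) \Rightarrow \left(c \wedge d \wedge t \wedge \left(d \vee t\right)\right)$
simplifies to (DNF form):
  $d \wedge t$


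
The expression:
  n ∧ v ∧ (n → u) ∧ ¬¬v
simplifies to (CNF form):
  n ∧ u ∧ v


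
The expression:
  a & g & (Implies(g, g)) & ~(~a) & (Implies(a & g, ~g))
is never true.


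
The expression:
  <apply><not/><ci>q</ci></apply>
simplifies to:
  <apply><not/><ci>q</ci></apply>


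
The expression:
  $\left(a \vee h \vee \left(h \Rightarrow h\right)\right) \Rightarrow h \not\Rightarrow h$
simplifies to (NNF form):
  $\text{False}$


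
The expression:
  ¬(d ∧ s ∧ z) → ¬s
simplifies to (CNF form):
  (d ∨ ¬s) ∧ (z ∨ ¬s)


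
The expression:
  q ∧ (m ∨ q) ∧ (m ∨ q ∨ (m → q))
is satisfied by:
  {q: True}


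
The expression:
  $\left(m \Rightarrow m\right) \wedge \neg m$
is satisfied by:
  {m: False}


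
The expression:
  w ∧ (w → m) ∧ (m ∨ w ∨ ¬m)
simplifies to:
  m ∧ w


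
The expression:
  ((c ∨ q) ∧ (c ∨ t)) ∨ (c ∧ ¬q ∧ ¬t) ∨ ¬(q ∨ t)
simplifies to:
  c ∨ (q ∧ t) ∨ (¬q ∧ ¬t)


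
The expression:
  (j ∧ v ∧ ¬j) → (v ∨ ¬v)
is always true.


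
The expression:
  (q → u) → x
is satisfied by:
  {x: True, q: True, u: False}
  {x: True, u: False, q: False}
  {x: True, q: True, u: True}
  {x: True, u: True, q: False}
  {q: True, u: False, x: False}


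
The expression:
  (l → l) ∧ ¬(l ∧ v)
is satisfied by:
  {l: False, v: False}
  {v: True, l: False}
  {l: True, v: False}


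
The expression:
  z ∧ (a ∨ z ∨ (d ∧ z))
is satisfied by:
  {z: True}


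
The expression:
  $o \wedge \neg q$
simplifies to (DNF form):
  $o \wedge \neg q$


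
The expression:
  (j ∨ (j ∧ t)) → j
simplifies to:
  True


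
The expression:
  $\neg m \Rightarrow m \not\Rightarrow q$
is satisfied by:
  {m: True}


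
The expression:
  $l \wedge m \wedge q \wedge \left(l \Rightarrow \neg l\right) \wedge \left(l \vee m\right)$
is never true.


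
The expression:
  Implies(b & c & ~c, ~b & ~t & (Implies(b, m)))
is always true.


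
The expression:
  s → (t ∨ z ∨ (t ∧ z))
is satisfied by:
  {t: True, z: True, s: False}
  {t: True, s: False, z: False}
  {z: True, s: False, t: False}
  {z: False, s: False, t: False}
  {t: True, z: True, s: True}
  {t: True, s: True, z: False}
  {z: True, s: True, t: False}


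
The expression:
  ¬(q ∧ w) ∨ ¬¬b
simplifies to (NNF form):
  b ∨ ¬q ∨ ¬w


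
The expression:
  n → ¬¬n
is always true.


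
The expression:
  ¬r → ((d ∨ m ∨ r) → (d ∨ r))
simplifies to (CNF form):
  d ∨ r ∨ ¬m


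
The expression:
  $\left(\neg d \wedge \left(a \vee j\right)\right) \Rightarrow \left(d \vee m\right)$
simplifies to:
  $d \vee m \vee \left(\neg a \wedge \neg j\right)$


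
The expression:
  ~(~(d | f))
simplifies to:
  d | f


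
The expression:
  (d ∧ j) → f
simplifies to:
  f ∨ ¬d ∨ ¬j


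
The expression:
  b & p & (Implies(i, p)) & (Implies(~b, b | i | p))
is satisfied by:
  {p: True, b: True}


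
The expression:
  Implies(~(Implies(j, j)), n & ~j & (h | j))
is always true.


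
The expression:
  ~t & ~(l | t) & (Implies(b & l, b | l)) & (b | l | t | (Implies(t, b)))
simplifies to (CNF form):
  ~l & ~t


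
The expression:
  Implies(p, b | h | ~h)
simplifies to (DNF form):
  True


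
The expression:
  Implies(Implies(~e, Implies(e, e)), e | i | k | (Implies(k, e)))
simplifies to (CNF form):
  True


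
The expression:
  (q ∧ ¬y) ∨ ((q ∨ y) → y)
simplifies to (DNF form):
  True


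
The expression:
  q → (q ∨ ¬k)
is always true.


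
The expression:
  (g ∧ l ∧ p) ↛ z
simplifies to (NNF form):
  g ∧ l ∧ p ∧ ¬z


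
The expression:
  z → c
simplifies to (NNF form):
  c ∨ ¬z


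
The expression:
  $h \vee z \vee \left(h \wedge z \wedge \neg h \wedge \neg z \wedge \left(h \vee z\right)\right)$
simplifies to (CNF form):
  $h \vee z$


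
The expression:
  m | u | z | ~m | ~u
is always true.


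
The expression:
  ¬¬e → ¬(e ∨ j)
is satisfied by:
  {e: False}


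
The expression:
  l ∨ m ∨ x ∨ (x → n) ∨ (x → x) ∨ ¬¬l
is always true.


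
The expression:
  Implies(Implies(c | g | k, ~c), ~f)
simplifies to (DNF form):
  c | ~f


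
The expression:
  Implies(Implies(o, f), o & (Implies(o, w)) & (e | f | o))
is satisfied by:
  {o: True, w: True, f: False}
  {o: True, w: False, f: False}
  {o: True, f: True, w: True}


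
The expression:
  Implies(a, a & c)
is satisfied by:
  {c: True, a: False}
  {a: False, c: False}
  {a: True, c: True}


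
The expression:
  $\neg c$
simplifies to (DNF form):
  $\neg c$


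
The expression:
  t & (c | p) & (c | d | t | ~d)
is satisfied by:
  {t: True, c: True, p: True}
  {t: True, c: True, p: False}
  {t: True, p: True, c: False}


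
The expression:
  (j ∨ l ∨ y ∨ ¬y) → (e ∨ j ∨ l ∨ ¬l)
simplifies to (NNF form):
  True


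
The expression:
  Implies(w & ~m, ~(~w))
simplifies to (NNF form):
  True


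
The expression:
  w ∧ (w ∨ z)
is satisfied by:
  {w: True}


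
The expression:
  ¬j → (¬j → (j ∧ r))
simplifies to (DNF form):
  j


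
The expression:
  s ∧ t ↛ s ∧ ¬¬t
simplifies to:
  False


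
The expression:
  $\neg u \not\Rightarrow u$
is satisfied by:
  {u: False}


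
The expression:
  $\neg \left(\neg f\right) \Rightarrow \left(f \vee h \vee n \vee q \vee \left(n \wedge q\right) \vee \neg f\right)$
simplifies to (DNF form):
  $\text{True}$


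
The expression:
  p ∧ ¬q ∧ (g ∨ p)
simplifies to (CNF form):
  p ∧ ¬q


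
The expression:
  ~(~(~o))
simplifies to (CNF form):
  ~o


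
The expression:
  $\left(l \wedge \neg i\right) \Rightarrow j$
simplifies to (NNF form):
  $i \vee j \vee \neg l$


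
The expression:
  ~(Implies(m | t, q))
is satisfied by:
  {t: True, m: True, q: False}
  {t: True, q: False, m: False}
  {m: True, q: False, t: False}


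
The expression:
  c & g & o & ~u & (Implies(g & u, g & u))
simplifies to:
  c & g & o & ~u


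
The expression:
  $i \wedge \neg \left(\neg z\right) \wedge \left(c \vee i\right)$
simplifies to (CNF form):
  $i \wedge z$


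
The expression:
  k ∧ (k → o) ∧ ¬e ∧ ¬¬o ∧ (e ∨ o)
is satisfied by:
  {o: True, k: True, e: False}


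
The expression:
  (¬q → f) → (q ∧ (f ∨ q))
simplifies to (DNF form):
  q ∨ ¬f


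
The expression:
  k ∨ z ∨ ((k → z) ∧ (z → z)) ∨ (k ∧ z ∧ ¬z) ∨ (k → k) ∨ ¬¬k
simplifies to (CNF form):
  True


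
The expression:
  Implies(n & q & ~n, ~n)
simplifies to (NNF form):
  True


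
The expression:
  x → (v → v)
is always true.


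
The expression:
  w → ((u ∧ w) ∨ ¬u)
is always true.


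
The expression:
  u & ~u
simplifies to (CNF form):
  False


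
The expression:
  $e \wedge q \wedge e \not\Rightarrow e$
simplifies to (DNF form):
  $\text{False}$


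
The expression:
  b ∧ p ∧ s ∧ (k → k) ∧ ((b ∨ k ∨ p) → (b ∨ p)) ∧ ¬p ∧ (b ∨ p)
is never true.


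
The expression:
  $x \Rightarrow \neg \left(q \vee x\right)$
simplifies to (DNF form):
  $\neg x$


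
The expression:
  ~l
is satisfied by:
  {l: False}


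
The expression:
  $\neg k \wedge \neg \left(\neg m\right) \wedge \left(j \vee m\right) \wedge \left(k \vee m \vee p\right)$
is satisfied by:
  {m: True, k: False}


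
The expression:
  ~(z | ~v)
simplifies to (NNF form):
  v & ~z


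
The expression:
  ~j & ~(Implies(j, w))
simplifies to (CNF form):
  False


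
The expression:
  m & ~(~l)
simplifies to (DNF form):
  l & m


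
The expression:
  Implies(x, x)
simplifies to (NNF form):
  True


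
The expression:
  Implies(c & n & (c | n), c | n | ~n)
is always true.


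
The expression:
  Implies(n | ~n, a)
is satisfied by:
  {a: True}


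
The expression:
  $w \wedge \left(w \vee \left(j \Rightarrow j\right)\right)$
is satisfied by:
  {w: True}


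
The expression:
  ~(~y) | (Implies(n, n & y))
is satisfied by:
  {y: True, n: False}
  {n: False, y: False}
  {n: True, y: True}


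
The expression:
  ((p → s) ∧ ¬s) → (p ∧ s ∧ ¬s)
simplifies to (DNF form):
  p ∨ s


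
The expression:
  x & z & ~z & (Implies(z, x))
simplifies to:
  False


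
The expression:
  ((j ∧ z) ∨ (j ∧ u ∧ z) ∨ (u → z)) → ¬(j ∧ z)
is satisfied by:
  {z: False, j: False}
  {j: True, z: False}
  {z: True, j: False}


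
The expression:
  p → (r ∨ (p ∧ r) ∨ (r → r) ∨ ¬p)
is always true.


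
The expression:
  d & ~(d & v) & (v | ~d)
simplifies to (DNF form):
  False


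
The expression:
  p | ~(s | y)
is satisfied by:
  {p: True, s: False, y: False}
  {y: True, p: True, s: False}
  {p: True, s: True, y: False}
  {y: True, p: True, s: True}
  {y: False, s: False, p: False}


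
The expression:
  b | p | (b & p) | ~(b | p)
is always true.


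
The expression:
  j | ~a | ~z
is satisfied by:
  {j: True, z: False, a: False}
  {j: False, z: False, a: False}
  {a: True, j: True, z: False}
  {a: True, j: False, z: False}
  {z: True, j: True, a: False}
  {z: True, j: False, a: False}
  {z: True, a: True, j: True}


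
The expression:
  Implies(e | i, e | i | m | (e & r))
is always true.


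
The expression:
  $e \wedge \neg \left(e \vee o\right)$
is never true.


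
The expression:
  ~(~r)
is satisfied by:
  {r: True}


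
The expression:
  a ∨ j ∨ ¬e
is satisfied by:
  {a: True, j: True, e: False}
  {a: True, j: False, e: False}
  {j: True, a: False, e: False}
  {a: False, j: False, e: False}
  {a: True, e: True, j: True}
  {a: True, e: True, j: False}
  {e: True, j: True, a: False}


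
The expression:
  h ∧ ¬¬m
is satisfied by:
  {h: True, m: True}


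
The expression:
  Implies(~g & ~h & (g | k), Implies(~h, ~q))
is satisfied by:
  {h: True, g: True, k: False, q: False}
  {h: True, g: False, k: False, q: False}
  {g: True, h: False, k: False, q: False}
  {h: False, g: False, k: False, q: False}
  {h: True, q: True, g: True, k: False}
  {h: True, q: True, g: False, k: False}
  {q: True, g: True, h: False, k: False}
  {q: True, h: False, g: False, k: False}
  {h: True, k: True, g: True, q: False}
  {h: True, k: True, g: False, q: False}
  {k: True, g: True, h: False, q: False}
  {k: True, h: False, g: False, q: False}
  {q: True, k: True, h: True, g: True}
  {q: True, k: True, h: True, g: False}
  {q: True, k: True, g: True, h: False}


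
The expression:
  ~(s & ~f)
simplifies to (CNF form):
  f | ~s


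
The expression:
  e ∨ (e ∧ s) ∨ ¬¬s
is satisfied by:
  {e: True, s: True}
  {e: True, s: False}
  {s: True, e: False}


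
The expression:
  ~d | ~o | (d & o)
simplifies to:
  True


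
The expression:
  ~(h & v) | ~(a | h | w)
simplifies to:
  ~h | ~v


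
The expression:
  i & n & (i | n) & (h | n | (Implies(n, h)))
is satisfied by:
  {i: True, n: True}


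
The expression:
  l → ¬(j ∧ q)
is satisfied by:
  {l: False, q: False, j: False}
  {j: True, l: False, q: False}
  {q: True, l: False, j: False}
  {j: True, q: True, l: False}
  {l: True, j: False, q: False}
  {j: True, l: True, q: False}
  {q: True, l: True, j: False}


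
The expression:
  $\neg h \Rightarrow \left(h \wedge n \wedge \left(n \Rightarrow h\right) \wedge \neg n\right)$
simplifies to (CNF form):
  $h$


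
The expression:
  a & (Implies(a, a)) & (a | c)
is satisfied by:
  {a: True}


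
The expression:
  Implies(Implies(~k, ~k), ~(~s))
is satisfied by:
  {s: True}


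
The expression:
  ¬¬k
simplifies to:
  k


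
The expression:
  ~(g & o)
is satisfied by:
  {g: False, o: False}
  {o: True, g: False}
  {g: True, o: False}


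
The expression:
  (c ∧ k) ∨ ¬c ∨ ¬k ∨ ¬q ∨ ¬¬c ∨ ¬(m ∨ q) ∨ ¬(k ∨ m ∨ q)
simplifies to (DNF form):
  True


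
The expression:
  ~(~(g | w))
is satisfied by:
  {g: True, w: True}
  {g: True, w: False}
  {w: True, g: False}


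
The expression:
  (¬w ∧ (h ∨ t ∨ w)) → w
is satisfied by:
  {w: True, t: False, h: False}
  {w: True, h: True, t: False}
  {w: True, t: True, h: False}
  {w: True, h: True, t: True}
  {h: False, t: False, w: False}


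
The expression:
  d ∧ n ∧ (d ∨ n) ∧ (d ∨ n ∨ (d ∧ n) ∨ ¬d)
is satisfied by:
  {d: True, n: True}


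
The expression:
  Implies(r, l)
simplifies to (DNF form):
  l | ~r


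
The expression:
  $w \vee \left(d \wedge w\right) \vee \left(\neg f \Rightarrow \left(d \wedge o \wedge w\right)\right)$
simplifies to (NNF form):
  $f \vee w$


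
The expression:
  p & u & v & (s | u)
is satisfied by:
  {p: True, u: True, v: True}


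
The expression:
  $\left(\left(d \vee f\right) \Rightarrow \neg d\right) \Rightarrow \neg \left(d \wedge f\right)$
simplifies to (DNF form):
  $\text{True}$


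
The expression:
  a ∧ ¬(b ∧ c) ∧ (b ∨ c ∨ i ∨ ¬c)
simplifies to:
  a ∧ (¬b ∨ ¬c)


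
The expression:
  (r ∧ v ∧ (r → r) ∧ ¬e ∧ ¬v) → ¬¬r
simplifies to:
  True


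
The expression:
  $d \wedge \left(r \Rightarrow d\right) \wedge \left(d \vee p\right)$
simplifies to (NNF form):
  $d$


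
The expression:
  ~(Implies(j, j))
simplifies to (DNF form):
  False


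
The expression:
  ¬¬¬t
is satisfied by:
  {t: False}


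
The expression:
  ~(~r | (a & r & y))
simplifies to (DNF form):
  (r & ~a) | (r & ~y)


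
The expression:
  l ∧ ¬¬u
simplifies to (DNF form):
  l ∧ u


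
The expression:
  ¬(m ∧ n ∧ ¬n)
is always true.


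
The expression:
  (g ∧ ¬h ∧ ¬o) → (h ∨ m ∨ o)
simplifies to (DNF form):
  h ∨ m ∨ o ∨ ¬g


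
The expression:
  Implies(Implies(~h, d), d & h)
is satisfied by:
  {h: False, d: False}
  {d: True, h: True}


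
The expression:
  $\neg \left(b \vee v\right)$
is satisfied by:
  {v: False, b: False}


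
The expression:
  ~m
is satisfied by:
  {m: False}


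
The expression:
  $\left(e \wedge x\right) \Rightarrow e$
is always true.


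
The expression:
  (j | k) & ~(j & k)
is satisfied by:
  {k: True, j: False}
  {j: True, k: False}


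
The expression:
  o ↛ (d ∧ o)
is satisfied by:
  {o: True, d: False}


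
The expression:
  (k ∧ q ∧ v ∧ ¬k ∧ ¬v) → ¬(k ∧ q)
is always true.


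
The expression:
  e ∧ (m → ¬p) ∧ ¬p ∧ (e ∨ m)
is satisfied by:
  {e: True, p: False}


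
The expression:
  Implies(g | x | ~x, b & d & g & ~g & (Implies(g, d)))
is never true.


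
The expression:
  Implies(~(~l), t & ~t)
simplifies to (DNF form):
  ~l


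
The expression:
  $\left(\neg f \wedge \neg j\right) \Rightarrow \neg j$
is always true.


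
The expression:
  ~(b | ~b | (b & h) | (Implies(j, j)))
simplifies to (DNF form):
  False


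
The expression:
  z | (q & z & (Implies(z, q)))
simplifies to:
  z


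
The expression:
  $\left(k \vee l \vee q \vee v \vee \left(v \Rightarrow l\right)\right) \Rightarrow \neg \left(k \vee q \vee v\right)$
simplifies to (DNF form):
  $\neg k \wedge \neg q \wedge \neg v$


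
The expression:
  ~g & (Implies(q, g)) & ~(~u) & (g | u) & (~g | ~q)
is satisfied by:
  {u: True, q: False, g: False}


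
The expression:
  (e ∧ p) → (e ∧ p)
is always true.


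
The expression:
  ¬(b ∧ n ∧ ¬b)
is always true.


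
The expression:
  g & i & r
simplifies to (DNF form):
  g & i & r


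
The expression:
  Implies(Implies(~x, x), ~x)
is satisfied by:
  {x: False}


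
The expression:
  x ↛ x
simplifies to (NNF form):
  False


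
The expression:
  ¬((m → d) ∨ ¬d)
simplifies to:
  False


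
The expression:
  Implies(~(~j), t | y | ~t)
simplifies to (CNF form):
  True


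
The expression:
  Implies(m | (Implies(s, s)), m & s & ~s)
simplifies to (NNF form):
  False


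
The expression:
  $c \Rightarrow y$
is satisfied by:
  {y: True, c: False}
  {c: False, y: False}
  {c: True, y: True}


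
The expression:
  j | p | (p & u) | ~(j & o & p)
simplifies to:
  True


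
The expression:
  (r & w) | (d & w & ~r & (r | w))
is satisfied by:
  {r: True, d: True, w: True}
  {r: True, w: True, d: False}
  {d: True, w: True, r: False}


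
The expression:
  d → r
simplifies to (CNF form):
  r ∨ ¬d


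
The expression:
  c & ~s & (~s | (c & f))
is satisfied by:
  {c: True, s: False}


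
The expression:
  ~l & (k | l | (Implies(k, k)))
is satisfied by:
  {l: False}


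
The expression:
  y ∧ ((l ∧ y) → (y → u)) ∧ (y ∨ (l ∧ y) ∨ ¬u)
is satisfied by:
  {u: True, y: True, l: False}
  {y: True, l: False, u: False}
  {u: True, l: True, y: True}


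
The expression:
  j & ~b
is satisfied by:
  {j: True, b: False}


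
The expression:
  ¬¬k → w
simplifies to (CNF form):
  w ∨ ¬k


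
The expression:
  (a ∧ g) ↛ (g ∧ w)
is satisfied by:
  {a: True, g: True, w: False}


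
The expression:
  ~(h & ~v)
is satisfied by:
  {v: True, h: False}
  {h: False, v: False}
  {h: True, v: True}


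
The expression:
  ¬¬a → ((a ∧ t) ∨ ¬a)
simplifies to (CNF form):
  t ∨ ¬a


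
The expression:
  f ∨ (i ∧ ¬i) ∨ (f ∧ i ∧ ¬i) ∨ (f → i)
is always true.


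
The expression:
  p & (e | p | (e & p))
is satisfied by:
  {p: True}


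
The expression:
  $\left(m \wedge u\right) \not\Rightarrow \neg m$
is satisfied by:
  {m: True, u: True}


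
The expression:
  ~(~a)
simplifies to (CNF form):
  a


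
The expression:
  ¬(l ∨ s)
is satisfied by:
  {l: False, s: False}


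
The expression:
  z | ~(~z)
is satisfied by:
  {z: True}


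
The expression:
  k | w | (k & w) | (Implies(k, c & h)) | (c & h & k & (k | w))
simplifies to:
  True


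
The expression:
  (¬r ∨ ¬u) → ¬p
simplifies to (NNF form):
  (r ∧ u) ∨ ¬p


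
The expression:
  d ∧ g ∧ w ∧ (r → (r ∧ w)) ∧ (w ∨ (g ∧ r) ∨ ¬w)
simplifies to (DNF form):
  d ∧ g ∧ w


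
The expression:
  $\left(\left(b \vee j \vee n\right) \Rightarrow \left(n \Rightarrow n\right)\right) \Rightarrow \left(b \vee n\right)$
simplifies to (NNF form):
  $b \vee n$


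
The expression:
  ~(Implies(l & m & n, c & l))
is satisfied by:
  {m: True, n: True, l: True, c: False}


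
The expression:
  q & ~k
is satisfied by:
  {q: True, k: False}


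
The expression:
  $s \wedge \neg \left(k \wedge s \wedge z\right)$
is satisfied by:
  {s: True, k: False, z: False}
  {s: True, z: True, k: False}
  {s: True, k: True, z: False}


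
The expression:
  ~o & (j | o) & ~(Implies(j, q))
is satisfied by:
  {j: True, q: False, o: False}


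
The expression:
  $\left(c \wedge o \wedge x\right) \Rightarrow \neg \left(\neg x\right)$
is always true.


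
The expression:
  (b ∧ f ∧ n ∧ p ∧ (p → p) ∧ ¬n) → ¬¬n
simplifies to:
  True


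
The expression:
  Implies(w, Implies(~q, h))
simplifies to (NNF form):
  h | q | ~w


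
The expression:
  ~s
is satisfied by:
  {s: False}


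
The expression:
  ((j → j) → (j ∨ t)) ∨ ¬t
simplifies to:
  True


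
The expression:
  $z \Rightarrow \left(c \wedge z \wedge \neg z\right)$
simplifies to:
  $\neg z$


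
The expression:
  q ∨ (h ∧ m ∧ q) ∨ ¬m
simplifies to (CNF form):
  q ∨ ¬m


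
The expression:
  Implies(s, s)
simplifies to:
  True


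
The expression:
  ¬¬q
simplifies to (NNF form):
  q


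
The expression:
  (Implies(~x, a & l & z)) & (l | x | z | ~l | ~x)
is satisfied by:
  {a: True, x: True, z: True, l: True}
  {a: True, x: True, z: True, l: False}
  {a: True, x: True, l: True, z: False}
  {a: True, x: True, l: False, z: False}
  {x: True, z: True, l: True, a: False}
  {x: True, z: True, l: False, a: False}
  {x: True, z: False, l: True, a: False}
  {x: True, z: False, l: False, a: False}
  {a: True, z: True, l: True, x: False}


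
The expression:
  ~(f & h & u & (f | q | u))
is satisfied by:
  {h: False, u: False, f: False}
  {f: True, h: False, u: False}
  {u: True, h: False, f: False}
  {f: True, u: True, h: False}
  {h: True, f: False, u: False}
  {f: True, h: True, u: False}
  {u: True, h: True, f: False}


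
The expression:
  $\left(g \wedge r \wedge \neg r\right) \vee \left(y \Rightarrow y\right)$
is always true.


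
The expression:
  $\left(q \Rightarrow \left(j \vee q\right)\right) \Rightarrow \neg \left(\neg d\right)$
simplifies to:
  $d$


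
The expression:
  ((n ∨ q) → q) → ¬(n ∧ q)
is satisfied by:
  {q: False, n: False}
  {n: True, q: False}
  {q: True, n: False}


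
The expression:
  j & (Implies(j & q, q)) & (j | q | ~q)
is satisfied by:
  {j: True}


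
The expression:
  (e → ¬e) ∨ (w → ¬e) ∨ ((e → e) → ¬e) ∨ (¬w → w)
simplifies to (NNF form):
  True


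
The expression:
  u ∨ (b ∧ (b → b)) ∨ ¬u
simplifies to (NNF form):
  True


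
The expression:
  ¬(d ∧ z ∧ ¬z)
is always true.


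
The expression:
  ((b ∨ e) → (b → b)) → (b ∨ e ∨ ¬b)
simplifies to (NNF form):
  True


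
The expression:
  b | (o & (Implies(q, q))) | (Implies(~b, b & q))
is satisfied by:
  {b: True, o: True}
  {b: True, o: False}
  {o: True, b: False}


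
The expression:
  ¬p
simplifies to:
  ¬p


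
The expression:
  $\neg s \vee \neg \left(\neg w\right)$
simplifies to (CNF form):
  $w \vee \neg s$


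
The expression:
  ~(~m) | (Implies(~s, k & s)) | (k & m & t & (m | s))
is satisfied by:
  {m: True, s: True}
  {m: True, s: False}
  {s: True, m: False}


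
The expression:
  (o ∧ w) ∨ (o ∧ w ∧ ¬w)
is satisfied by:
  {w: True, o: True}


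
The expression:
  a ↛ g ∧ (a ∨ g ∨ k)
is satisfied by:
  {a: True, g: False}


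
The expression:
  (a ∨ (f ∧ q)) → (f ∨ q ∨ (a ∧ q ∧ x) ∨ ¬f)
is always true.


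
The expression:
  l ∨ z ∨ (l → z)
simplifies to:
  True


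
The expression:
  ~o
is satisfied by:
  {o: False}


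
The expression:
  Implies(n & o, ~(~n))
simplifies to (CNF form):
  True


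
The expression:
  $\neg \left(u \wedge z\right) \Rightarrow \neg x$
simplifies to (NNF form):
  $\left(u \wedge z\right) \vee \neg x$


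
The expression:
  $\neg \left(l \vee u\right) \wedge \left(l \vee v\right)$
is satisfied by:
  {v: True, u: False, l: False}


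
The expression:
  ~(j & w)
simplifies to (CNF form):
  ~j | ~w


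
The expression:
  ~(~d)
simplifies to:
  d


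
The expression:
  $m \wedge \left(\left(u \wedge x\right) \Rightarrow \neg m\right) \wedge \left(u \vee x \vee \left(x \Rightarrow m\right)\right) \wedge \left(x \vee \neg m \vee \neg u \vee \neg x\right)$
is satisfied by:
  {m: True, u: False, x: False}
  {m: True, x: True, u: False}
  {m: True, u: True, x: False}


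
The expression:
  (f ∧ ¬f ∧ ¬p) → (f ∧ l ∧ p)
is always true.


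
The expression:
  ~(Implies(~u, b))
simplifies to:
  ~b & ~u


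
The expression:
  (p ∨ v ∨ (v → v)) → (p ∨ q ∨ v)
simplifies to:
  p ∨ q ∨ v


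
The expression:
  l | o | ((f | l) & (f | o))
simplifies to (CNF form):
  f | l | o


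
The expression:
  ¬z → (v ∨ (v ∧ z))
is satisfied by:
  {z: True, v: True}
  {z: True, v: False}
  {v: True, z: False}


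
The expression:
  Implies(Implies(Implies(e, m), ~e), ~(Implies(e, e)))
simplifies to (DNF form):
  e & m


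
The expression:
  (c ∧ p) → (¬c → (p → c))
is always true.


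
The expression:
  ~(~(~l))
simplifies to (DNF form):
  ~l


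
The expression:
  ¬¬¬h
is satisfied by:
  {h: False}


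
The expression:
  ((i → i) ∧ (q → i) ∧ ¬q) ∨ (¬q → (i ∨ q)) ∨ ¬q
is always true.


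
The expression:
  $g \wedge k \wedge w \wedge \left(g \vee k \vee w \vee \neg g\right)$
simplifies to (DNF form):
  $g \wedge k \wedge w$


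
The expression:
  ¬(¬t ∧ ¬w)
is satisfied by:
  {t: True, w: True}
  {t: True, w: False}
  {w: True, t: False}


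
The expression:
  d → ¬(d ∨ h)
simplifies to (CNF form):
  ¬d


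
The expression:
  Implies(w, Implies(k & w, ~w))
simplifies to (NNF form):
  ~k | ~w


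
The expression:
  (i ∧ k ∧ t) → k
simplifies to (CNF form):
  True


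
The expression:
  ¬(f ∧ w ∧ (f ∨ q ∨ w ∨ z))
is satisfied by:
  {w: False, f: False}
  {f: True, w: False}
  {w: True, f: False}


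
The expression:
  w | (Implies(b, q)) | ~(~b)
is always true.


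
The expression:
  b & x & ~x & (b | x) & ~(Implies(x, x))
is never true.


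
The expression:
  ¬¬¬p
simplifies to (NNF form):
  ¬p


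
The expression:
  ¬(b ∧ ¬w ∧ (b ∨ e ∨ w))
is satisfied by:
  {w: True, b: False}
  {b: False, w: False}
  {b: True, w: True}


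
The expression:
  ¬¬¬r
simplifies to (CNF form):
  ¬r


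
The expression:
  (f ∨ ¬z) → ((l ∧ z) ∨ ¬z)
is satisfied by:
  {l: True, z: False, f: False}
  {l: False, z: False, f: False}
  {f: True, l: True, z: False}
  {f: True, l: False, z: False}
  {z: True, l: True, f: False}
  {z: True, l: False, f: False}
  {z: True, f: True, l: True}


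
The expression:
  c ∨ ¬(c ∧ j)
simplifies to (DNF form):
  True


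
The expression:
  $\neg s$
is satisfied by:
  {s: False}


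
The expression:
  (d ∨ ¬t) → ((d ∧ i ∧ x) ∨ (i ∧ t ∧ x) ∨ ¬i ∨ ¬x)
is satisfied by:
  {d: True, t: True, x: False, i: False}
  {d: True, x: False, t: False, i: False}
  {t: True, d: False, x: False, i: False}
  {d: False, x: False, t: False, i: False}
  {i: True, d: True, t: True, x: False}
  {i: True, d: True, x: False, t: False}
  {i: True, t: True, d: False, x: False}
  {i: True, d: False, x: False, t: False}
  {d: True, x: True, t: True, i: False}
  {d: True, x: True, i: False, t: False}
  {x: True, t: True, i: False, d: False}
  {x: True, i: False, t: False, d: False}
  {d: True, x: True, i: True, t: True}
  {d: True, x: True, i: True, t: False}
  {x: True, i: True, t: True, d: False}


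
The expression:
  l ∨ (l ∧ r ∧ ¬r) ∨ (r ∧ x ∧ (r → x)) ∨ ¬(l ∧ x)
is always true.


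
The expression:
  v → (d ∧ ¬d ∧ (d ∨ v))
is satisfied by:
  {v: False}


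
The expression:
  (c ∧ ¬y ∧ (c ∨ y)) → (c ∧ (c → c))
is always true.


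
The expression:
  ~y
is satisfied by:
  {y: False}


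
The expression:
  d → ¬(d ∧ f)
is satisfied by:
  {d: False, f: False}
  {f: True, d: False}
  {d: True, f: False}


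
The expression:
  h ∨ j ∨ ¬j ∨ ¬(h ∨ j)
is always true.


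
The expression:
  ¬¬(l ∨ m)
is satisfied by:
  {m: True, l: True}
  {m: True, l: False}
  {l: True, m: False}


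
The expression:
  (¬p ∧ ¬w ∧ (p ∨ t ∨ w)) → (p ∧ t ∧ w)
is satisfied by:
  {p: True, w: True, t: False}
  {p: True, w: False, t: False}
  {w: True, p: False, t: False}
  {p: False, w: False, t: False}
  {p: True, t: True, w: True}
  {p: True, t: True, w: False}
  {t: True, w: True, p: False}


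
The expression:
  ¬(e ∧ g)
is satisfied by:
  {g: False, e: False}
  {e: True, g: False}
  {g: True, e: False}


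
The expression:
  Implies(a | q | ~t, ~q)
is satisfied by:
  {q: False}


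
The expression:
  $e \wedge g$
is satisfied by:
  {e: True, g: True}


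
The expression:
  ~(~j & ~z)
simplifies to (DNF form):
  j | z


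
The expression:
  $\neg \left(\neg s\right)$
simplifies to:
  $s$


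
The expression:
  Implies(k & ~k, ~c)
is always true.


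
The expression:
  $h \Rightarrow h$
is always true.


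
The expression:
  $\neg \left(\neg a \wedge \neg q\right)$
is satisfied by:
  {a: True, q: True}
  {a: True, q: False}
  {q: True, a: False}


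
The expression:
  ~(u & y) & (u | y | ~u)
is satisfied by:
  {u: False, y: False}
  {y: True, u: False}
  {u: True, y: False}


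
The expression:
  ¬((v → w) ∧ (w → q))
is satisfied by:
  {v: True, w: False, q: False}
  {q: True, v: True, w: False}
  {w: True, v: True, q: False}
  {w: True, v: False, q: False}


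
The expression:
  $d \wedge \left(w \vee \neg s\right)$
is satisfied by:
  {w: True, d: True, s: False}
  {d: True, s: False, w: False}
  {w: True, s: True, d: True}


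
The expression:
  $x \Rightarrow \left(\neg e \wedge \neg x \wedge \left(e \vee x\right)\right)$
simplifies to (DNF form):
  $\neg x$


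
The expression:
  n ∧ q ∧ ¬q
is never true.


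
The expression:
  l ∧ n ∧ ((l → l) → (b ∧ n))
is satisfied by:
  {b: True, n: True, l: True}


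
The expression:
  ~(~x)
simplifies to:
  x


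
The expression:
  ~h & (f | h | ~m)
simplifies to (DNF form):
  (f & ~h) | (~h & ~m)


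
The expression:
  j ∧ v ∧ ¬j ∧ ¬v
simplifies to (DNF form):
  False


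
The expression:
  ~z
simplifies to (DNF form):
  ~z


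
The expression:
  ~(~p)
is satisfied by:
  {p: True}


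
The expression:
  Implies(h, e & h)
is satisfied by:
  {e: True, h: False}
  {h: False, e: False}
  {h: True, e: True}


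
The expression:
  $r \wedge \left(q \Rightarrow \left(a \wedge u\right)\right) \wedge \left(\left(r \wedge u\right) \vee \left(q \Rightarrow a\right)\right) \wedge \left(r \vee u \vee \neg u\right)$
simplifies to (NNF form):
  $r \wedge \left(a \vee \neg q\right) \wedge \left(u \vee \neg q\right)$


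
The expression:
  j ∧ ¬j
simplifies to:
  False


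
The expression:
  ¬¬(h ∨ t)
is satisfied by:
  {t: True, h: True}
  {t: True, h: False}
  {h: True, t: False}


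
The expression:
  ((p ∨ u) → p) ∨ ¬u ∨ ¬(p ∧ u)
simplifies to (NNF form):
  True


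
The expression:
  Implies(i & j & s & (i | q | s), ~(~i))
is always true.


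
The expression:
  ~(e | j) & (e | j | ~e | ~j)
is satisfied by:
  {e: False, j: False}


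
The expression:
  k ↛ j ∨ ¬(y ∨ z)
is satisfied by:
  {k: True, y: False, z: False, j: False}
  {k: False, y: False, z: False, j: False}
  {j: True, k: True, y: False, z: False}
  {j: True, k: False, y: False, z: False}
  {z: True, k: True, y: False, j: False}
  {y: True, k: True, z: False, j: False}
  {z: True, y: True, k: True, j: False}


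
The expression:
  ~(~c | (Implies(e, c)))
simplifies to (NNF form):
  False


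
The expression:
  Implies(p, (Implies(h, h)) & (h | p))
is always true.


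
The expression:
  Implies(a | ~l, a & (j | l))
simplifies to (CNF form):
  (a | l) & (j | l)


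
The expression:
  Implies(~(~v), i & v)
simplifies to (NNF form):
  i | ~v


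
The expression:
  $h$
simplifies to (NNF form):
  $h$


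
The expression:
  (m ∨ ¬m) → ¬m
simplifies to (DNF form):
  ¬m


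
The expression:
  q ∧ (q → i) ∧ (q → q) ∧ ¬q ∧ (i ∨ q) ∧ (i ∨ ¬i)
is never true.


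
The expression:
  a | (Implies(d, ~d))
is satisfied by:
  {a: True, d: False}
  {d: False, a: False}
  {d: True, a: True}


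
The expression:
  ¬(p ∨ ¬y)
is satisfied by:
  {y: True, p: False}


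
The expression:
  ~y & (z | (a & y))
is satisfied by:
  {z: True, y: False}


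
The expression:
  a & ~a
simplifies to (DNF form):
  False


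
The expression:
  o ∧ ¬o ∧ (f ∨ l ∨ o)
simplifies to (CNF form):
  False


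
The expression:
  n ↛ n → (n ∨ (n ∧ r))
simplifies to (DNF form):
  True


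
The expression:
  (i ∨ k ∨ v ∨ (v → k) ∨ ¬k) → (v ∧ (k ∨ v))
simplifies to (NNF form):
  v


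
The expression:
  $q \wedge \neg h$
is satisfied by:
  {q: True, h: False}


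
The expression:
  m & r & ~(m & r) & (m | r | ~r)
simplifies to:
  False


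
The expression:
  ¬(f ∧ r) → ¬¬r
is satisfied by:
  {r: True}


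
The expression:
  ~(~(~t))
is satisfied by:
  {t: False}


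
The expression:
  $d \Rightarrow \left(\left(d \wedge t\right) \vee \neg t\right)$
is always true.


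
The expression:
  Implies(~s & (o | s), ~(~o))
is always true.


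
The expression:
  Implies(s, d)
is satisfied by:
  {d: True, s: False}
  {s: False, d: False}
  {s: True, d: True}


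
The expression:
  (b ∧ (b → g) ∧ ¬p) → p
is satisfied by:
  {p: True, g: False, b: False}
  {g: False, b: False, p: False}
  {b: True, p: True, g: False}
  {b: True, g: False, p: False}
  {p: True, g: True, b: False}
  {g: True, p: False, b: False}
  {b: True, g: True, p: True}


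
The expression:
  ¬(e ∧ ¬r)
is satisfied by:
  {r: True, e: False}
  {e: False, r: False}
  {e: True, r: True}


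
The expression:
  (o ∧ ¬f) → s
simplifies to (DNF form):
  f ∨ s ∨ ¬o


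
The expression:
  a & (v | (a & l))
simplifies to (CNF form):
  a & (l | v)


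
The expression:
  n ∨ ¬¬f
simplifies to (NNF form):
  f ∨ n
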